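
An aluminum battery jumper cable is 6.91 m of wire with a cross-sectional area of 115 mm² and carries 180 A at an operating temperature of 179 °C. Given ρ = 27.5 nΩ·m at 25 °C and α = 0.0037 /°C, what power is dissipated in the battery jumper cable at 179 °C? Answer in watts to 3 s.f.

84.0 W

ρ = 27.5 nΩ·m = 2.75×10^-8 Ω·m
A = 115 mm² = 1.150e-04 m²
R₍25₎ = ρL/A = (2.75×10^-8)(6.91)/(1.150e-04) = 0.001652 Ω
R₍179₎ = R₍25₎(1 + αΔT) = 0.001652 × (1 + 0.0037×154) = 0.002594 Ω
P = I²R = (180)² × 0.002594 = 84.0 W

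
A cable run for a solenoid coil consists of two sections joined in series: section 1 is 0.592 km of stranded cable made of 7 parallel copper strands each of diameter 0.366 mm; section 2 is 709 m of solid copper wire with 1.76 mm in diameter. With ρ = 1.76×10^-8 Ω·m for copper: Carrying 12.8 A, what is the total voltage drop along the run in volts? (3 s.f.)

Section 1: A_strand = π(1.8300e-04)² = 1.052e-07 m²; R₁ = ρL/(N·A_s) = (1.76×10^-8)(592)/(7×1.052e-07) = 14.15 Ω
Section 2: A = π(d/2)² = π(8.8000e-04 m)² = 2.433e-06 m²
R₂ = (1.76×10^-8)(709)/(2.433e-06) = 5.129 Ω
R = R₁ + R₂ = 19.28 Ω
V = IR = 12.8 × 19.28 = 247 V

247 V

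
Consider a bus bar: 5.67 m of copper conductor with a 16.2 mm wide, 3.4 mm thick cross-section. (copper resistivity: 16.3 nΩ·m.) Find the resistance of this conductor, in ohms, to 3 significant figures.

0.00168 Ω

ρ = 16.3 nΩ·m = 1.63×10^-8 Ω·m
A = 16.2 × 3.4 mm² = 55.1 mm² = 5.508e-05 m²
R = ρL/A = (1.63×10^-8)(5.67 m)/(5.508e-05 m²) = 0.00168 Ω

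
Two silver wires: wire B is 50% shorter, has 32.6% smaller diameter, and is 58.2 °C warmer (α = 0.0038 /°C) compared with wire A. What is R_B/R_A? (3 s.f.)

R ∝ ρL/d² with ρ ∝ (1+αΔT), so R_B/R_A = (1 − 50/100) × (1 − 32.6/100)⁻² × (1 + 0.0038×58.2)
= 0.5 × 2.201 × 1.221 = 1.34

1.34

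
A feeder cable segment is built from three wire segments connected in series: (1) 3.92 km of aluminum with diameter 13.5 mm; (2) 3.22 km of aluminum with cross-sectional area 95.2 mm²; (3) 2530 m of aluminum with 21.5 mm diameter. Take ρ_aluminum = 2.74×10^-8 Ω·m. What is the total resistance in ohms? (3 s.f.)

Seg 1: A = π(d/2)² = π(6.7500e-03 m)² = 1.431e-04 m²
R_1 = (2.74×10^-8)(3920)/(1.431e-04) = 0.7504 Ω
Seg 2: A = 95.2 mm² = 9.520e-05 m²
R_2 = (2.74×10^-8)(3220)/(9.520e-05) = 0.9268 Ω
Seg 3: A = π(d/2)² = π(1.0750e-02 m)² = 3.631e-04 m²
R_3 = (2.74×10^-8)(2530)/(3.631e-04) = 0.1909 Ω
R_total = R_1 + R_2 + R_3 = 1.87 Ω

1.87 Ω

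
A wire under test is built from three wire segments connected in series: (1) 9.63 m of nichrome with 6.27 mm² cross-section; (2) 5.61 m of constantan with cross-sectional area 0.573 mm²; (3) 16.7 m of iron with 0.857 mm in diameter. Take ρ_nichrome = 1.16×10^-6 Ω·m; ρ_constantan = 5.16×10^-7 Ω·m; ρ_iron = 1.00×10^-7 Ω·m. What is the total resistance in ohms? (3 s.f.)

Seg 1: A = 6.27 mm² = 6.270e-06 m²
R_1 = (1.16×10^-6)(9.63)/(6.270e-06) = 1.782 Ω
Seg 2: A = 0.573 mm² = 5.730e-07 m²
R_2 = (5.16×10^-7)(5.61)/(5.730e-07) = 5.052 Ω
Seg 3: A = π(d/2)² = π(4.2850e-04 m)² = 5.768e-07 m²
R_3 = (1.00×10^-7)(16.7)/(5.768e-07) = 2.895 Ω
R_total = R_1 + R_2 + R_3 = 9.73 Ω

9.73 Ω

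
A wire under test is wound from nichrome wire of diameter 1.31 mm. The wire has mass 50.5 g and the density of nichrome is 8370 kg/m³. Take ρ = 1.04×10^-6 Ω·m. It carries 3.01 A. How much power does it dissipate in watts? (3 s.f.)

31.3 W

A = π(d/2)² = π(6.5500e-04 m)² = 1.3478e-06 m²
L = m/(density·A) = 0.0505/(8370×1.3478e-06) = 4.476 m
R = ρL/A = (1.04×10^-6)(4.476)/(1.3478e-06) = 3.454 Ω
P = I²R = (3.01)² × 3.454 = 31.3 W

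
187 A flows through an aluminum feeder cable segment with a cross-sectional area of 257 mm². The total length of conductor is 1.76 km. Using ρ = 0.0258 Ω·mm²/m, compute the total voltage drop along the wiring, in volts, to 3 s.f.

ρ = 0.0258 Ω·mm²/m = 2.58×10^-8 Ω·m
A = 257 mm² = 2.570e-04 m²
R = ρL/A = (2.58×10^-8)(1760)/(2.570e-04) = 0.1767 Ω
V = IR = 187 × 0.1767 = 33.0 V

33.0 V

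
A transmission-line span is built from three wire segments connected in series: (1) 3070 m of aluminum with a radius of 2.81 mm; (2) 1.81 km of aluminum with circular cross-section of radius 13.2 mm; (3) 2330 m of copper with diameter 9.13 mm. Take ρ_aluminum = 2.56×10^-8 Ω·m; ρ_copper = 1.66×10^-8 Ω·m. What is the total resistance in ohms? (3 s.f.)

3.84 Ω

Seg 1: A = πr² = π(2.8100e-03 m)² = 2.481e-05 m²
R_1 = (2.56×10^-8)(3070)/(2.481e-05) = 3.168 Ω
Seg 2: A = πr² = π(1.3200e-02 m)² = 5.474e-04 m²
R_2 = (2.56×10^-8)(1810)/(5.474e-04) = 0.08465 Ω
Seg 3: A = π(d/2)² = π(4.5650e-03 m)² = 6.547e-05 m²
R_3 = (1.66×10^-8)(2330)/(6.547e-05) = 0.5908 Ω
R_total = R_1 + R_2 + R_3 = 3.84 Ω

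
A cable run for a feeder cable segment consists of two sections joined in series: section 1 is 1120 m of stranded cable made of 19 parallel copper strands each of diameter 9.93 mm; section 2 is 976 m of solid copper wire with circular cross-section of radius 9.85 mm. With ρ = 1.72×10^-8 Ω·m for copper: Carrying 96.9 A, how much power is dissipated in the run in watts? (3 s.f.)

640 W

Section 1: A_strand = π(4.9650e-03)² = 7.744e-05 m²; R₁ = ρL/(N·A_s) = (1.72×10^-8)(1120)/(19×7.744e-05) = 0.01309 Ω
Section 2: A = πr² = π(9.8500e-03 m)² = 3.048e-04 m²
R₂ = (1.72×10^-8)(976)/(3.048e-04) = 0.05508 Ω
R = R₁ + R₂ = 0.06817 Ω
P = I²R = (96.9)² × 0.06817 = 640 W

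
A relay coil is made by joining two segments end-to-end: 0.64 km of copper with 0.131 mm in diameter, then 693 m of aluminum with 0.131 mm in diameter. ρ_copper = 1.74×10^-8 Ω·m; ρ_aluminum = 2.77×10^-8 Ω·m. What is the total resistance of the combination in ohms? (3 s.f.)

Segment 1: A = π(d/2)² = π(6.5500e-05 m)² = 1.348e-08 m²
R₁ = ρL/A = (1.74×10^-8)(640)/(1.348e-08) = 826.2 Ω
R₂ = (2.77×10^-8)(693)/(1.348e-08) = 1424 Ω
R = R₁ + R₂ = 2250 Ω

2250 Ω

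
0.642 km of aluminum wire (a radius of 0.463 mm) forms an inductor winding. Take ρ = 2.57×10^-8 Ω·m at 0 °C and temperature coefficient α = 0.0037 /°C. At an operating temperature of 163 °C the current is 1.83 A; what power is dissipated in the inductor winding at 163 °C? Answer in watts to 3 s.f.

A = πr² = π(4.6300e-04 m)² = 6.735e-07 m²
R₍0₎ = ρL/A = (2.57×10^-8)(642)/(6.735e-07) = 24.5 Ω
R₍163₎ = R₍0₎(1 + αΔT) = 24.5 × (1 + 0.0037×163) = 39.28 Ω
P = I²R = (1.83)² × 39.28 = 132 W

132 W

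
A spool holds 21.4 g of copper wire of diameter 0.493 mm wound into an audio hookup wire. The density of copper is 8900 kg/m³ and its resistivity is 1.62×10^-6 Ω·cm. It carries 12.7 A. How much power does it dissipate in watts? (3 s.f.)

ρ = 1.62×10^-6 Ω·cm = 1.62×10^-8 Ω·m
A = π(d/2)² = π(2.4650e-04 m)² = 1.9089e-07 m²
L = m/(density·A) = 0.0214/(8900×1.9089e-07) = 12.6 m
R = ρL/A = (1.62×10^-8)(12.6)/(1.9089e-07) = 1.069 Ω
P = I²R = (12.7)² × 1.069 = 172 W

172 W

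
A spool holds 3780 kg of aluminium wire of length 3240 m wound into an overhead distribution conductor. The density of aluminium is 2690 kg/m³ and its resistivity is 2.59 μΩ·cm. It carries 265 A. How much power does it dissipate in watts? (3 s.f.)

ρ = 2.59 μΩ·cm = 2.59×10^-8 Ω·m
A = m/(density·L) = 3780/(2690×3240) = 4.3371e-04 m²
R = ρL/A = (2.59×10^-8)(3240)/(4.3371e-04) = 0.1935 Ω
P = I²R = (265)² × 0.1935 = 13600 W

13600 W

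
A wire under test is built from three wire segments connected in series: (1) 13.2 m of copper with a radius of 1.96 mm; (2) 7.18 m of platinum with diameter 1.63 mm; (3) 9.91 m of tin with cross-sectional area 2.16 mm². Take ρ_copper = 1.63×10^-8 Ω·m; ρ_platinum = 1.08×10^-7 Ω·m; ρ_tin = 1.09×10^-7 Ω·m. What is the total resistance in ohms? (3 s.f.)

0.890 Ω

Seg 1: A = πr² = π(1.9600e-03 m)² = 1.207e-05 m²
R_1 = (1.63×10^-8)(13.2)/(1.207e-05) = 0.01783 Ω
Seg 2: A = π(d/2)² = π(8.1500e-04 m)² = 2.087e-06 m²
R_2 = (1.08×10^-7)(7.18)/(2.087e-06) = 0.3716 Ω
Seg 3: A = 2.16 mm² = 2.160e-06 m²
R_3 = (1.09×10^-7)(9.91)/(2.160e-06) = 0.5001 Ω
R_total = R_1 + R_2 + R_3 = 0.890 Ω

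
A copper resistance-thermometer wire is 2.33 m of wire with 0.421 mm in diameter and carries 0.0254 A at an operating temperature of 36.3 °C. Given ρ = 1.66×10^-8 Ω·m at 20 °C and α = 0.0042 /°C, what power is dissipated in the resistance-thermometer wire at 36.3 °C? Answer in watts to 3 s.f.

A = π(d/2)² = π(2.1050e-04 m)² = 1.392e-07 m²
R₍20₎ = ρL/A = (1.66×10^-8)(2.33)/(1.392e-07) = 0.2778 Ω
R₍36.3₎ = R₍20₎(1 + αΔT) = 0.2778 × (1 + 0.0042×16.3) = 0.2969 Ω
P = I²R = (0.0254)² × 0.2969 = 1.92×10^-4 W

1.92×10^-4 W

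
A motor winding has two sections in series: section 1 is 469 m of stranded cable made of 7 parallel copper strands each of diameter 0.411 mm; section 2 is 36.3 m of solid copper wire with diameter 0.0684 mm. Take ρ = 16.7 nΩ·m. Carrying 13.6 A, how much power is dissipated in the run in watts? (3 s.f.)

32100 W

ρ = 16.7 nΩ·m = 1.67×10^-8 Ω·m
Section 1: A_strand = π(2.0550e-04)² = 1.327e-07 m²; R₁ = ρL/(N·A_s) = (1.67×10^-8)(469)/(7×1.327e-07) = 8.434 Ω
Section 2: A = π(d/2)² = π(3.4200e-05 m)² = 3.675e-09 m²
R₂ = (1.67×10^-8)(36.3)/(3.675e-09) = 165 Ω
R = R₁ + R₂ = 173.4 Ω
P = I²R = (13.6)² × 173.4 = 32100 W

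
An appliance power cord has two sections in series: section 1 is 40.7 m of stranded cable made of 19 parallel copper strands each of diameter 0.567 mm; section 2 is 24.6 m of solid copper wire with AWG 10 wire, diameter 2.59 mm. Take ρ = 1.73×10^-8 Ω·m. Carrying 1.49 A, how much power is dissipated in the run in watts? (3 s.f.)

Section 1: A_strand = π(2.8350e-04)² = 2.525e-07 m²; R₁ = ρL/(N·A_s) = (1.73×10^-8)(40.7)/(19×2.525e-07) = 0.1468 Ω
Section 2: A = π(2.59/2 mm)² = π(1.2950e-03 m)² = 5.269e-06 m²
R₂ = (1.73×10^-8)(24.6)/(5.269e-06) = 0.08078 Ω
R = R₁ + R₂ = 0.2275 Ω
P = I²R = (1.49)² × 0.2275 = 0.505 W

0.505 W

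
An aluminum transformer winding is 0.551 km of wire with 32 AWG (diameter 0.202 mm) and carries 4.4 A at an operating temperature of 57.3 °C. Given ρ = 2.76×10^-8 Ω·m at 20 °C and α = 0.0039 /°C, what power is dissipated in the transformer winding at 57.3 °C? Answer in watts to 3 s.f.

10500 W

A = π(0.202/2 mm)² = π(1.0100e-04 m)² = 3.205e-08 m²
R₍20₎ = ρL/A = (2.76×10^-8)(551)/(3.205e-08) = 474.5 Ω
R₍57.3₎ = R₍20₎(1 + αΔT) = 474.5 × (1 + 0.0039×37.3) = 543.6 Ω
P = I²R = (4.4)² × 543.6 = 10500 W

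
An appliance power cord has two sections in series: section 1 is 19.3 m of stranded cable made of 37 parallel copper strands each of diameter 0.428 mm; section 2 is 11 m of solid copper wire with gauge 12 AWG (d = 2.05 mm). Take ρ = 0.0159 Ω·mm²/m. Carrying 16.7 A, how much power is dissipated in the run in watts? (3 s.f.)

ρ = 0.0159 Ω·mm²/m = 1.59×10^-8 Ω·m
Section 1: A_strand = π(2.1400e-04)² = 1.439e-07 m²; R₁ = ρL/(N·A_s) = (1.59×10^-8)(19.3)/(37×1.439e-07) = 0.05765 Ω
Section 2: A = π(2.05/2 mm)² = π(1.0250e-03 m)² = 3.301e-06 m²
R₂ = (1.59×10^-8)(11)/(3.301e-06) = 0.05299 Ω
R = R₁ + R₂ = 0.1106 Ω
P = I²R = (16.7)² × 0.1106 = 30.9 W

30.9 W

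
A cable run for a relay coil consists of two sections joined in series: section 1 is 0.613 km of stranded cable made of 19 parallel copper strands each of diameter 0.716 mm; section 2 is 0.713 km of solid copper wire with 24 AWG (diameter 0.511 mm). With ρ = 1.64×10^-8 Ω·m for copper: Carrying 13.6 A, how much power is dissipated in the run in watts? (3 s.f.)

Section 1: A_strand = π(3.5800e-04)² = 4.026e-07 m²; R₁ = ρL/(N·A_s) = (1.64×10^-8)(613)/(19×4.026e-07) = 1.314 Ω
Section 2: A = π(0.511/2 mm)² = π(2.5550e-04 m)² = 2.051e-07 m²
R₂ = (1.64×10^-8)(713)/(2.051e-07) = 57.02 Ω
R = R₁ + R₂ = 58.33 Ω
P = I²R = (13.6)² × 58.33 = 10800 W

10800 W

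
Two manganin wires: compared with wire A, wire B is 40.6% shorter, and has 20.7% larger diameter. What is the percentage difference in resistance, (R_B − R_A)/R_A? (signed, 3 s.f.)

-59.2%

R ∝ L/d², so R_B/R_A = (1 − 40.6/100) × (1 + 20.7/100)⁻²
= 0.594 × 0.6864 = 0.4077
(R_B − R_A)/R_A = 0.4077 − 1 = -59.2%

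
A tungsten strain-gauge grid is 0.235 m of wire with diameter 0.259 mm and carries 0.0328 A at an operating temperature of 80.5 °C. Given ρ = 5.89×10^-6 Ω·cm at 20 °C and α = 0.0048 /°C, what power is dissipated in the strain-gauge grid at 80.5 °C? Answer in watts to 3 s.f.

ρ = 5.89×10^-6 Ω·cm = 5.89×10^-8 Ω·m
A = π(d/2)² = π(1.2950e-04 m)² = 5.269e-08 m²
R₍20₎ = ρL/A = (5.89×10^-8)(0.235)/(5.269e-08) = 0.2627 Ω
R₍80.5₎ = R₍20₎(1 + αΔT) = 0.2627 × (1 + 0.0048×60.5) = 0.339 Ω
P = I²R = (0.0328)² × 0.339 = 3.65×10^-4 W

3.65×10^-4 W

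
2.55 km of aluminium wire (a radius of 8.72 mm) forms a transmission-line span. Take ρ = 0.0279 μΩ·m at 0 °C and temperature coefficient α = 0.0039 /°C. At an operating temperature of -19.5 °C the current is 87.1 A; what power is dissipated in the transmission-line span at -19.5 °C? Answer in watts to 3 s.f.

2090 W

ρ = 0.0279 μΩ·m = 2.79×10^-8 Ω·m
A = πr² = π(8.7200e-03 m)² = 2.389e-04 m²
R₍0₎ = ρL/A = (2.79×10^-8)(2550)/(2.389e-04) = 0.2978 Ω
R₍-19.5₎ = R₍0₎(1 + αΔT) = 0.2978 × (1 + 0.0039×-19.5) = 0.2752 Ω
P = I²R = (87.1)² × 0.2752 = 2090 W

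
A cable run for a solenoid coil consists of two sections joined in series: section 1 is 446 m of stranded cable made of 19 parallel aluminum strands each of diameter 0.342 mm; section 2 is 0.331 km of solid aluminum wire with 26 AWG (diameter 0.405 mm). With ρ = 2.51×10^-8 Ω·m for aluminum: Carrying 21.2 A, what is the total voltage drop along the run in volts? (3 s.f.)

Section 1: A_strand = π(1.7100e-04)² = 9.186e-08 m²; R₁ = ρL/(N·A_s) = (2.51×10^-8)(446)/(19×9.186e-08) = 6.414 Ω
Section 2: A = π(0.405/2 mm)² = π(2.0250e-04 m)² = 1.288e-07 m²
R₂ = (2.51×10^-8)(331)/(1.288e-07) = 64.49 Ω
R = R₁ + R₂ = 70.91 Ω
V = IR = 21.2 × 70.91 = 1500 V

1500 V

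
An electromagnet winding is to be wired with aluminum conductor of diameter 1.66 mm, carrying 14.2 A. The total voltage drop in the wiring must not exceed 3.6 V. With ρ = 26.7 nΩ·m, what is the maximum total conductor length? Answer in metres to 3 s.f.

ρ = 26.7 nΩ·m = 2.67×10^-8 Ω·m
A = π(d/2)² = π(8.3000e-04 m)² = 2.164e-06 m²
L_max = V_max·A/(1·ρI) = (3.6)(2.164e-06)/(2.67×10^-8×14.2) = 20.5 m

20.5 m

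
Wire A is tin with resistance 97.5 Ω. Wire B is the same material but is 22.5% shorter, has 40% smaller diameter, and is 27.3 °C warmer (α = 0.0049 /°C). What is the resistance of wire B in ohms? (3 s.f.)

R ∝ ρL/d² with ρ ∝ (1+αΔT), so R_B/R_A = (1 − 22.5/100) × (1 − 40/100)⁻² × (1 + 0.0049×27.3)
= 0.775 × 2.778 × 1.134 = 2.441
R_B = 2.441 × 97.5 = 238 Ω

238 Ω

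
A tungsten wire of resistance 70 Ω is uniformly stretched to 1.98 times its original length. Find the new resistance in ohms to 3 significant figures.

274 Ω

Volume constant ⇒ A' = A/k with k = 1.98. R' = ρ(kL)/(A/k) = k²R.
R' = 3.92 × 70 = 274 Ω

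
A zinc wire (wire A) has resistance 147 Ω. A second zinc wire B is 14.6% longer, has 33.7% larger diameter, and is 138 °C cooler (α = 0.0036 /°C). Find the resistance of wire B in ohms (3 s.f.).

R ∝ ρL/d² with ρ ∝ (1+αΔT), so R_B/R_A = (1 + 14.6/100) × (1 + 33.7/100)⁻² × (1 − 0.0036×138)
= 1.146 × 0.5594 × 0.5032 = 0.3226
R_B = 0.3226 × 147 = 47.4 Ω

47.4 Ω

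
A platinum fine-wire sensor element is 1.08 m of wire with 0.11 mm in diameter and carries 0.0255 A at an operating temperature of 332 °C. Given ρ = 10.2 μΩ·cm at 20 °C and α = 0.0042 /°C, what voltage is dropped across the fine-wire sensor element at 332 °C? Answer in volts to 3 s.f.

0.683 V

ρ = 10.2 μΩ·cm = 1.02×10^-7 Ω·m
A = π(d/2)² = π(5.5000e-05 m)² = 9.503e-09 m²
R₍20₎ = ρL/A = (1.02×10^-7)(1.08)/(9.503e-09) = 11.59 Ω
R₍332₎ = R₍20₎(1 + αΔT) = 11.59 × (1 + 0.0042×312) = 26.78 Ω
V = IR = 0.0255 × 26.78 = 0.683 V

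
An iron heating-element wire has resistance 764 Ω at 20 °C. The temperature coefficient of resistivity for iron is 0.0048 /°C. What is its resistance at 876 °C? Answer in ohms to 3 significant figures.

3900 Ω

ΔT = 876 − 20 = 856 °C
R = R₀(1 + αΔT) = 764 × (1 + 0.0048×856) = 764 × 5.109 = 3900 Ω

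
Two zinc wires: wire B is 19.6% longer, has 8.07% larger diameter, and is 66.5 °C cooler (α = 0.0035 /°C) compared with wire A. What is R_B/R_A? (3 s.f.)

0.786

R ∝ ρL/d² with ρ ∝ (1+αΔT), so R_B/R_A = (1 + 19.6/100) × (1 + 8.07/100)⁻² × (1 − 0.0035×66.5)
= 1.196 × 0.8562 × 0.7672 = 0.786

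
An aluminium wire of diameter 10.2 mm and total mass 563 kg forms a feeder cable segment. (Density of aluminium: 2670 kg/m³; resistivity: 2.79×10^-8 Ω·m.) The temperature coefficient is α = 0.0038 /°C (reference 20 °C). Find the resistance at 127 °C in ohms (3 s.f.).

1.24 Ω

A = π(d/2)² = π(5.1000e-03 m)² = 8.1713e-05 m²
L = m/(density·A) = 563/(2670×8.1713e-05) = 2581 m
R = ρL/A = (2.79×10^-8)(2581)/(8.1713e-05) = 0.8811 Ω
R(127 °C) = 0.8811 × (1 + 0.0038×107) = 1.24 Ω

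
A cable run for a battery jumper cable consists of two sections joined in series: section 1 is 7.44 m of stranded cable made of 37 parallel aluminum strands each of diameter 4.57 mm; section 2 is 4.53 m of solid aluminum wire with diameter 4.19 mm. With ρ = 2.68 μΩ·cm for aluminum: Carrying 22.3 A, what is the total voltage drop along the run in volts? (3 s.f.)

ρ = 2.68 μΩ·cm = 2.68×10^-8 Ω·m
Section 1: A_strand = π(2.2850e-03)² = 1.640e-05 m²; R₁ = ρL/(N·A_s) = (2.68×10^-8)(7.44)/(37×1.640e-05) = 3.285×10^-4 Ω
Section 2: A = π(d/2)² = π(2.0950e-03 m)² = 1.379e-05 m²
R₂ = (2.68×10^-8)(4.53)/(1.379e-05) = 0.008805 Ω
R = R₁ + R₂ = 0.009133 Ω
V = IR = 22.3 × 0.009133 = 0.204 V

0.204 V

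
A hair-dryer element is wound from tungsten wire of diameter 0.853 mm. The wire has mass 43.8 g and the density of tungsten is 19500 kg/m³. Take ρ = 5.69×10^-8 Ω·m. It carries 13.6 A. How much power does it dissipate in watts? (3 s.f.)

72.4 W

A = π(d/2)² = π(4.2650e-04 m)² = 5.7146e-07 m²
L = m/(density·A) = 0.0438/(19500×5.7146e-07) = 3.931 m
R = ρL/A = (5.69×10^-8)(3.931)/(5.7146e-07) = 0.3914 Ω
P = I²R = (13.6)² × 0.3914 = 72.4 W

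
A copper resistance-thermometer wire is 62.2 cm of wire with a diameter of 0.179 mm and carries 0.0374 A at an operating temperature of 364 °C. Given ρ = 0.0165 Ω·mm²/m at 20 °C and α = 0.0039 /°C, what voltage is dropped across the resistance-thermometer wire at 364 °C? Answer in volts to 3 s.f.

ρ = 0.0165 Ω·mm²/m = 1.65×10^-8 Ω·m
A = π(d/2)² = π(8.9500e-05 m)² = 2.516e-08 m²
R₍20₎ = ρL/A = (1.65×10^-8)(0.622)/(2.516e-08) = 0.4078 Ω
R₍364₎ = R₍20₎(1 + αΔT) = 0.4078 × (1 + 0.0039×344) = 0.955 Ω
V = IR = 0.0374 × 0.955 = 0.0357 V

0.0357 V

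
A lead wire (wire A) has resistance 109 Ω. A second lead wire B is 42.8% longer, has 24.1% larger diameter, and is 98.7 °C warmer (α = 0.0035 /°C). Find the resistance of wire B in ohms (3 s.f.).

R ∝ ρL/d² with ρ ∝ (1+αΔT), so R_B/R_A = (1 + 42.8/100) × (1 + 24.1/100)⁻² × (1 + 0.0035×98.7)
= 1.428 × 0.6493 × 1.345 = 1.248
R_B = 1.248 × 109 = 136 Ω

136 Ω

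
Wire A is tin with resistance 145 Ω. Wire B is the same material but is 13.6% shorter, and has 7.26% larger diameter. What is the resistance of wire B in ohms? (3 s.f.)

R ∝ L/d², so R_B/R_A = (1 − 13.6/100) × (1 + 7.26/100)⁻²
= 0.864 × 0.8692 = 0.751
R_B = 0.751 × 145 = 109 Ω

109 Ω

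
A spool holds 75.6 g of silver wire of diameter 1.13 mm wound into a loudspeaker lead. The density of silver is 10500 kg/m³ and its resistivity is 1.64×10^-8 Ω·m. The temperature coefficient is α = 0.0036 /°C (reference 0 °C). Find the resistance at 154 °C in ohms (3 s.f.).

0.182 Ω

A = π(d/2)² = π(5.6500e-04 m)² = 1.0029e-06 m²
L = m/(density·A) = 0.0756/(10500×1.0029e-06) = 7.179 m
R = ρL/A = (1.64×10^-8)(7.179)/(1.0029e-06) = 0.1174 Ω
R(154 °C) = 0.1174 × (1 + 0.0036×154) = 0.182 Ω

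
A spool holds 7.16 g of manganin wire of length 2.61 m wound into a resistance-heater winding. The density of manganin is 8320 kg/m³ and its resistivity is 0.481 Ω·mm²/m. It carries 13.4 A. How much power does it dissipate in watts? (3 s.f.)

684 W

ρ = 0.481 Ω·mm²/m = 4.81×10^-7 Ω·m
A = m/(density·L) = 0.00716/(8320×2.61) = 3.2972e-07 m²
R = ρL/A = (4.81×10^-7)(2.61)/(3.2972e-07) = 3.807 Ω
P = I²R = (13.4)² × 3.807 = 684 W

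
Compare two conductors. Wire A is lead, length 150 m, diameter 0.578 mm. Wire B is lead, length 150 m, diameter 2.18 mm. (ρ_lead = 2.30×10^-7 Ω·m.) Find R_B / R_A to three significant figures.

R ∝ ρL/d², so R_B/R_A = (d_A/d_B)²
= (0.578/2.18)² = 0.0703

0.0703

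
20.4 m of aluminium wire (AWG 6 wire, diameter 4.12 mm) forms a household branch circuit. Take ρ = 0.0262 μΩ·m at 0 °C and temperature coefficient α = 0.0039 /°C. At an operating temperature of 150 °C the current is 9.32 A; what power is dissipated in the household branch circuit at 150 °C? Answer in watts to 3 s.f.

ρ = 0.0262 μΩ·m = 2.62×10^-8 Ω·m
A = π(4.12/2 mm)² = π(2.0600e-03 m)² = 1.333e-05 m²
R₍0₎ = ρL/A = (2.62×10^-8)(20.4)/(1.333e-05) = 0.04009 Ω
R₍150₎ = R₍0₎(1 + αΔT) = 0.04009 × (1 + 0.0039×150) = 0.06354 Ω
P = I²R = (9.32)² × 0.06354 = 5.52 W

5.52 W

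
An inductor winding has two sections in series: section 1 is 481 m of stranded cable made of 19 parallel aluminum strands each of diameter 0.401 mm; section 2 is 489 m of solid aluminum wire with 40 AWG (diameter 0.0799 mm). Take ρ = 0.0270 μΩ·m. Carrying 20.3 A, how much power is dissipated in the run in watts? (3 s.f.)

1.09×10^6 W

ρ = 0.0270 μΩ·m = 2.70×10^-8 Ω·m
Section 1: A_strand = π(2.0050e-04)² = 1.263e-07 m²; R₁ = ρL/(N·A_s) = (2.70×10^-8)(481)/(19×1.263e-07) = 5.412 Ω
Section 2: A = π(0.0799/2 mm)² = π(3.9950e-05 m)² = 5.014e-09 m²
R₂ = (2.70×10^-8)(489)/(5.014e-09) = 2633 Ω
R = R₁ + R₂ = 2639 Ω
P = I²R = (20.3)² × 2639 = 1.09×10^6 W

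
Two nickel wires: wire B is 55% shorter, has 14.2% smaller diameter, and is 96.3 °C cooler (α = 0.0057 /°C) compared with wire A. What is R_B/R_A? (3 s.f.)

0.276

R ∝ ρL/d² with ρ ∝ (1+αΔT), so R_B/R_A = (1 − 55/100) × (1 − 14.2/100)⁻² × (1 − 0.0057×96.3)
= 0.45 × 1.358 × 0.4511 = 0.276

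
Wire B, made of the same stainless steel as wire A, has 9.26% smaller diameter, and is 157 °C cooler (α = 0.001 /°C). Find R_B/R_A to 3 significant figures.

1.02

R ∝ ρL/d² with ρ ∝ (1+αΔT), so R_B/R_A = (1 − 9.26/100)⁻² × (1 − 0.001×157)
= 1.214 × 0.843 = 1.02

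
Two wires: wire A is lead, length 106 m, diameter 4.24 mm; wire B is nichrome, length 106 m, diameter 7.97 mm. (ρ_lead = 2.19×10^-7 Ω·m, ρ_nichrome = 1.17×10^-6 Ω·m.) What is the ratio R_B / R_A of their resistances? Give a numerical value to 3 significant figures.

1.51

R ∝ ρL/d², so R_B/R_A = (ρ_B/ρ_A) × (d_A/d_B)²
= (1.17×10^-6/2.19×10^-7) × (4.24/7.97)² = 1.51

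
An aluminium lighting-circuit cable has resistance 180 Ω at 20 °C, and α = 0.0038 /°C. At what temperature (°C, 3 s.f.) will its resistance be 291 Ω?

182 °C

R = R₀(1 + α(T − T₀)) ⇒ T = T₀ + (R/R₀ − 1)/α
T = 20 + (291/180 − 1)/0.0038 = 20 + (0.6167)/0.0038 = 182 °C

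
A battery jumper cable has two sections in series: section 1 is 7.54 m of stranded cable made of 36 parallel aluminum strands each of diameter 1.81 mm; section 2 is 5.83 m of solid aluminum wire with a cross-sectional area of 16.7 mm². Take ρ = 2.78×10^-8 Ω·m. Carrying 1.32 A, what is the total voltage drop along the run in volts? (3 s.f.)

0.0158 V

Section 1: A_strand = π(9.0500e-04)² = 2.573e-06 m²; R₁ = ρL/(N·A_s) = (2.78×10^-8)(7.54)/(36×2.573e-06) = 0.002263 Ω
Section 2: A = 16.7 mm² = 1.670e-05 m²
R₂ = (2.78×10^-8)(5.83)/(1.670e-05) = 0.009705 Ω
R = R₁ + R₂ = 0.01197 Ω
V = IR = 1.32 × 0.01197 = 0.0158 V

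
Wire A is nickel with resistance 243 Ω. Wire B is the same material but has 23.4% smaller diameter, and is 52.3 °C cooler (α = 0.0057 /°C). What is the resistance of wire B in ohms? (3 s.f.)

R ∝ ρL/d² with ρ ∝ (1+αΔT), so R_B/R_A = (1 − 23.4/100)⁻² × (1 − 0.0057×52.3)
= 1.704 × 0.7019 = 1.196
R_B = 1.196 × 243 = 291 Ω

291 Ω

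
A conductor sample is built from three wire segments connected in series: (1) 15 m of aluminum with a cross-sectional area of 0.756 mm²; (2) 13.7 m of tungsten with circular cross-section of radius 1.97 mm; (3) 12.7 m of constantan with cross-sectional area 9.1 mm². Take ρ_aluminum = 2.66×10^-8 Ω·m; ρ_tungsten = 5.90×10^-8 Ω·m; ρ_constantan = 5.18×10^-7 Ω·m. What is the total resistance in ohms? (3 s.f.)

1.32 Ω

Seg 1: A = 0.756 mm² = 7.560e-07 m²
R_1 = (2.66×10^-8)(15)/(7.560e-07) = 0.5278 Ω
Seg 2: A = πr² = π(1.9700e-03 m)² = 1.219e-05 m²
R_2 = (5.90×10^-8)(13.7)/(1.219e-05) = 0.0663 Ω
Seg 3: A = 9.1 mm² = 9.100e-06 m²
R_3 = (5.18×10^-7)(12.7)/(9.100e-06) = 0.7229 Ω
R_total = R_1 + R_2 + R_3 = 1.32 Ω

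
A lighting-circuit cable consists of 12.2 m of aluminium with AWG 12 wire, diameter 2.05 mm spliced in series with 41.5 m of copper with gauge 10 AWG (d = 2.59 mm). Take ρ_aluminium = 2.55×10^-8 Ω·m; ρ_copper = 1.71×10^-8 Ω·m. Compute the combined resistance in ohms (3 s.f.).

0.229 Ω

Segment 1: A = π(2.05/2 mm)² = π(1.0250e-03 m)² = 3.301e-06 m²
R₁ = ρL/A = (2.55×10^-8)(12.2)/(3.301e-06) = 0.09425 Ω
Segment 2: A = π(2.59/2 mm)² = π(1.2950e-03 m)² = 5.269e-06 m²
R₂ = (1.71×10^-8)(41.5)/(5.269e-06) = 0.1347 Ω
R = R₁ + R₂ = 0.229 Ω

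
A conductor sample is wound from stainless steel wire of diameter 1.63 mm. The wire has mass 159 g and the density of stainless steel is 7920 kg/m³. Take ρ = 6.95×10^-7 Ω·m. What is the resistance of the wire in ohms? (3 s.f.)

3.20 Ω

A = π(d/2)² = π(8.1500e-04 m)² = 2.0867e-06 m²
L = m/(density·A) = 0.159/(7920×2.0867e-06) = 9.621 m
R = ρL/A = (6.95×10^-7)(9.621)/(2.0867e-06) = 3.20 Ω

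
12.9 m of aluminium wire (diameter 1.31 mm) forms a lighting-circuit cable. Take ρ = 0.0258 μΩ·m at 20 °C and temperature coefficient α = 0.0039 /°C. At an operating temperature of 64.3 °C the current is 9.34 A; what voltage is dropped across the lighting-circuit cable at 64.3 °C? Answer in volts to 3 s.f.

ρ = 0.0258 μΩ·m = 2.58×10^-8 Ω·m
A = π(d/2)² = π(6.5500e-04 m)² = 1.348e-06 m²
R₍20₎ = ρL/A = (2.58×10^-8)(12.9)/(1.348e-06) = 0.2469 Ω
R₍64.3₎ = R₍20₎(1 + αΔT) = 0.2469 × (1 + 0.0039×44.3) = 0.2896 Ω
V = IR = 9.34 × 0.2896 = 2.70 V

2.70 V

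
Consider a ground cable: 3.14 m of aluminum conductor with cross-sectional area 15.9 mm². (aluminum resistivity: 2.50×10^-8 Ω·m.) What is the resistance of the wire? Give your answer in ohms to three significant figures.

0.00494 Ω

A = 15.9 mm² = 1.590e-05 m²
R = ρL/A = (2.50×10^-8)(3.14 m)/(1.590e-05 m²) = 0.00494 Ω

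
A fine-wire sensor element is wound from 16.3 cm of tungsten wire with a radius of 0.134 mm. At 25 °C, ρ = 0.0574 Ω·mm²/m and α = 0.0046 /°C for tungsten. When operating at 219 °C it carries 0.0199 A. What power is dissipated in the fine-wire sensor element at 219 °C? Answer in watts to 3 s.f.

ρ = 0.0574 Ω·mm²/m = 5.74×10^-8 Ω·m
A = πr² = π(1.3400e-04 m)² = 5.641e-08 m²
R₍25₎ = ρL/A = (5.74×10^-8)(0.163)/(5.641e-08) = 0.1659 Ω
R₍219₎ = R₍25₎(1 + αΔT) = 0.1659 × (1 + 0.0046×194) = 0.3139 Ω
P = I²R = (0.0199)² × 0.3139 = 1.24×10^-4 W

1.24×10^-4 W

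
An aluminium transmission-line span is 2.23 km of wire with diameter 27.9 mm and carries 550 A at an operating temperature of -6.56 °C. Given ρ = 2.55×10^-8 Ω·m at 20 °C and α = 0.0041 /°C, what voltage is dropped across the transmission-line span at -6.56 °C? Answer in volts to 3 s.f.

45.6 V

A = π(d/2)² = π(1.3950e-02 m)² = 6.114e-04 m²
R₍20₎ = ρL/A = (2.55×10^-8)(2230)/(6.114e-04) = 0.09301 Ω
R₍-6.56₎ = R₍20₎(1 + αΔT) = 0.09301 × (1 + 0.0041×-26.6) = 0.08288 Ω
V = IR = 550 × 0.08288 = 45.6 V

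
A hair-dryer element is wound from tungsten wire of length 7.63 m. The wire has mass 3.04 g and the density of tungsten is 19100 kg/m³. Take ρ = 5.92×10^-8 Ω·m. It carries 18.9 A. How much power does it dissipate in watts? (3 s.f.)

A = m/(density·L) = 0.00304/(19100×7.63) = 2.0860e-08 m²
R = ρL/A = (5.92×10^-8)(7.63)/(2.0860e-08) = 21.65 Ω
P = I²R = (18.9)² × 21.65 = 7730 W

7730 W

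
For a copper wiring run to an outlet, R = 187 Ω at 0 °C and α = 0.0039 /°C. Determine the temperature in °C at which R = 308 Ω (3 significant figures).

R = R₀(1 + α(T − T₀)) ⇒ T = T₀ + (R/R₀ − 1)/α
T = 0 + (308/187 − 1)/0.0039 = 0 + (0.6471)/0.0039 = 166 °C

166 °C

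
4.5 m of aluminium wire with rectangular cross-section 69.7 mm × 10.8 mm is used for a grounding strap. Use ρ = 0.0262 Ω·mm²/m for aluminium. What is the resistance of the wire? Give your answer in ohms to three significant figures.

1.57×10^-4 Ω

ρ = 0.0262 Ω·mm²/m = 2.62×10^-8 Ω·m
A = 69.7 × 10.8 mm² = 753 mm² = 7.528e-04 m²
R = ρL/A = (2.62×10^-8)(4.5 m)/(7.528e-04 m²) = 1.57×10^-4 Ω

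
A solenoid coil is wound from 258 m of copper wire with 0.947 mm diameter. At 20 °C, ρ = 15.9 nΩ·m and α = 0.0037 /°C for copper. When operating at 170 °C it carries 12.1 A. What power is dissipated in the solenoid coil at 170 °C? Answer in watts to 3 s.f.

ρ = 15.9 nΩ·m = 1.59×10^-8 Ω·m
A = π(d/2)² = π(4.7350e-04 m)² = 7.044e-07 m²
R₍20₎ = ρL/A = (1.59×10^-8)(258)/(7.044e-07) = 5.824 Ω
R₍170₎ = R₍20₎(1 + αΔT) = 5.824 × (1 + 0.0037×150) = 9.056 Ω
P = I²R = (12.1)² × 9.056 = 1330 W

1330 W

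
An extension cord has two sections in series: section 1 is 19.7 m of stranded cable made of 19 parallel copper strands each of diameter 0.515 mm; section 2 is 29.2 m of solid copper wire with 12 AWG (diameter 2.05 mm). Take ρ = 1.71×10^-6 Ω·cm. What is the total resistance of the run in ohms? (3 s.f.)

0.236 Ω

ρ = 1.71×10^-6 Ω·cm = 1.71×10^-8 Ω·m
Section 1: A_strand = π(2.5750e-04)² = 2.083e-07 m²; R₁ = ρL/(N·A_s) = (1.71×10^-8)(19.7)/(19×2.083e-07) = 0.08511 Ω
Section 2: A = π(2.05/2 mm)² = π(1.0250e-03 m)² = 3.301e-06 m²
R₂ = (1.71×10^-8)(29.2)/(3.301e-06) = 0.1513 Ω
R = R₁ + R₂ = 0.236 Ω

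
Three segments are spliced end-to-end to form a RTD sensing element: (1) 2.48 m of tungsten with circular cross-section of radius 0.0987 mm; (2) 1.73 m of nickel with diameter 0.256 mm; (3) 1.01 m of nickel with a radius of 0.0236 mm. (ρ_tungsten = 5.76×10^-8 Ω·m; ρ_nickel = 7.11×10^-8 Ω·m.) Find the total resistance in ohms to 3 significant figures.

48.1 Ω

Seg 1: A = πr² = π(9.8700e-05 m)² = 3.060e-08 m²
R_1 = (5.76×10^-8)(2.48)/(3.060e-08) = 4.668 Ω
Seg 2: A = π(d/2)² = π(1.2800e-04 m)² = 5.147e-08 m²
R_2 = (7.11×10^-8)(1.73)/(5.147e-08) = 2.39 Ω
Seg 3: A = πr² = π(2.3600e-05 m)² = 1.750e-09 m²
R_3 = (7.11×10^-8)(1.01)/(1.750e-09) = 41.04 Ω
R_total = R_1 + R_2 + R_3 = 48.1 Ω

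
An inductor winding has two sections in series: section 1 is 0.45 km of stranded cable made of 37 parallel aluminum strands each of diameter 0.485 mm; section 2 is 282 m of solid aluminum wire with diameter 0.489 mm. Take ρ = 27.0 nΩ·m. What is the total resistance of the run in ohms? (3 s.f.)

42.3 Ω

ρ = 27.0 nΩ·m = 2.70×10^-8 Ω·m
Section 1: A_strand = π(2.4250e-04)² = 1.847e-07 m²; R₁ = ρL/(N·A_s) = (2.70×10^-8)(450)/(37×1.847e-07) = 1.777 Ω
Section 2: A = π(d/2)² = π(2.4450e-04 m)² = 1.878e-07 m²
R₂ = (2.70×10^-8)(282)/(1.878e-07) = 40.54 Ω
R = R₁ + R₂ = 42.3 Ω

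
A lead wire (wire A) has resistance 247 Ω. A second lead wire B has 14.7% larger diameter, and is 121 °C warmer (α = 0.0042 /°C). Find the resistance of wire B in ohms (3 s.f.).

283 Ω

R ∝ ρL/d² with ρ ∝ (1+αΔT), so R_B/R_A = (1 + 14.7/100)⁻² × (1 + 0.0042×121)
= 0.7601 × 1.508 = 1.146
R_B = 1.146 × 247 = 283 Ω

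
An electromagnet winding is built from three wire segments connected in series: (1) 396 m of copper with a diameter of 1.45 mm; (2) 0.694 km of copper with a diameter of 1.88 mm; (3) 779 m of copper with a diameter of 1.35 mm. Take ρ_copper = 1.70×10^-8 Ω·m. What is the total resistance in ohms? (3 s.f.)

17.6 Ω

Seg 1: A = π(d/2)² = π(7.2500e-04 m)² = 1.651e-06 m²
R_1 = (1.70×10^-8)(396)/(1.651e-06) = 4.077 Ω
Seg 2: A = π(d/2)² = π(9.4000e-04 m)² = 2.776e-06 m²
R_2 = (1.70×10^-8)(694)/(2.776e-06) = 4.25 Ω
Seg 3: A = π(d/2)² = π(6.7500e-04 m)² = 1.431e-06 m²
R_3 = (1.70×10^-8)(779)/(1.431e-06) = 9.252 Ω
R_total = R_1 + R_2 + R_3 = 17.6 Ω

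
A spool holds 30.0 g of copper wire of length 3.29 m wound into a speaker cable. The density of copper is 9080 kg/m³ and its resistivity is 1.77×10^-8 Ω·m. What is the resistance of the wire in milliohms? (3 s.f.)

58.0 mΩ

A = m/(density·L) = 0.03/(9080×3.29) = 1.0042e-06 m²
R = ρL/A = (1.77×10^-8)(3.29)/(1.0042e-06) = 58.0 mΩ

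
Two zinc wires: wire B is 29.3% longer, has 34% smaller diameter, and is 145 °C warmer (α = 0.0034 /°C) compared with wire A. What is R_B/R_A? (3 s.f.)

R ∝ ρL/d² with ρ ∝ (1+αΔT), so R_B/R_A = (1 + 29.3/100) × (1 − 34/100)⁻² × (1 + 0.0034×145)
= 1.293 × 2.296 × 1.493 = 4.43

4.43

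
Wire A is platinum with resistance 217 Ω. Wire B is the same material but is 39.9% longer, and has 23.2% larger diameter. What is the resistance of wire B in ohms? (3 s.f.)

R ∝ L/d², so R_B/R_A = (1 + 39.9/100) × (1 + 23.2/100)⁻²
= 1.399 × 0.6588 = 0.9217
R_B = 0.9217 × 217 = 200 Ω

200 Ω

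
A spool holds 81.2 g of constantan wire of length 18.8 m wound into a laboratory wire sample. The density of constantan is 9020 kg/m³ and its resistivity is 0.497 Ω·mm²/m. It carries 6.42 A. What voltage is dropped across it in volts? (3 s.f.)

ρ = 0.497 Ω·mm²/m = 4.97×10^-7 Ω·m
A = m/(density·L) = 0.0812/(9020×18.8) = 4.7884e-07 m²
R = ρL/A = (4.97×10^-7)(18.8)/(4.7884e-07) = 19.51 Ω
V = IR = 6.42 × 19.51 = 125 V

125 V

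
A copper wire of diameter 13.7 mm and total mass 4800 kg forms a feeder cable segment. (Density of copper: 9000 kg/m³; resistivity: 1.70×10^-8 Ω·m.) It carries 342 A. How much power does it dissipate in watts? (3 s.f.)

A = π(d/2)² = π(6.8500e-03 m)² = 1.4741e-04 m²
L = m/(density·A) = 4800/(9000×1.4741e-04) = 3618 m
R = ρL/A = (1.70×10^-8)(3618)/(1.4741e-04) = 0.4172 Ω
P = I²R = (342)² × 0.4172 = 48800 W

48800 W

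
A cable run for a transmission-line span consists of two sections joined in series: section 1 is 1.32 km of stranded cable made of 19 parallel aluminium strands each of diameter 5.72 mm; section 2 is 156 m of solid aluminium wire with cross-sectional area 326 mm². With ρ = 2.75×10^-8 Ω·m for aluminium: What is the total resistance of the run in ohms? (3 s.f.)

0.0875 Ω

Section 1: A_strand = π(2.8600e-03)² = 2.570e-05 m²; R₁ = ρL/(N·A_s) = (2.75×10^-8)(1320)/(19×2.570e-05) = 0.07435 Ω
Section 2: A = 326 mm² = 3.260e-04 m²
R₂ = (2.75×10^-8)(156)/(3.260e-04) = 0.01316 Ω
R = R₁ + R₂ = 0.0875 Ω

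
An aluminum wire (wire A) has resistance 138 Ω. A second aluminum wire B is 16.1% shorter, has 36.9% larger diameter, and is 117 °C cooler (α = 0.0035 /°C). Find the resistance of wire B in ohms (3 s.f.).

R ∝ ρL/d² with ρ ∝ (1+αΔT), so R_B/R_A = (1 − 16.1/100) × (1 + 36.9/100)⁻² × (1 − 0.0035×117)
= 0.839 × 0.5336 × 0.5905 = 0.2643
R_B = 0.2643 × 138 = 36.5 Ω

36.5 Ω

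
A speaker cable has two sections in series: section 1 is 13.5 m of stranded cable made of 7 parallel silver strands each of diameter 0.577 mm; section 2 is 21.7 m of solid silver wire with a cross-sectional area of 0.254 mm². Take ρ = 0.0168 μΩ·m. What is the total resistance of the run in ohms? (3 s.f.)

ρ = 0.0168 μΩ·m = 1.68×10^-8 Ω·m
Section 1: A_strand = π(2.8850e-04)² = 2.615e-07 m²; R₁ = ρL/(N·A_s) = (1.68×10^-8)(13.5)/(7×2.615e-07) = 0.1239 Ω
Section 2: A = 0.254 mm² = 2.540e-07 m²
R₂ = (1.68×10^-8)(21.7)/(2.540e-07) = 1.435 Ω
R = R₁ + R₂ = 1.56 Ω

1.56 Ω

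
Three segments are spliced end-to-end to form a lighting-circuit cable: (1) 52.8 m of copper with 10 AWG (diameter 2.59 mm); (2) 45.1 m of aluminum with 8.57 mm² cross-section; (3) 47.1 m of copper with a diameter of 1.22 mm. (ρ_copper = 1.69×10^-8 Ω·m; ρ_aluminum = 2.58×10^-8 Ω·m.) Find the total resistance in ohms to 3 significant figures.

0.986 Ω

Seg 1: A = π(2.59/2 mm)² = π(1.2950e-03 m)² = 5.269e-06 m²
R_1 = (1.69×10^-8)(52.8)/(5.269e-06) = 0.1694 Ω
Seg 2: A = 8.57 mm² = 8.570e-06 m²
R_2 = (2.58×10^-8)(45.1)/(8.570e-06) = 0.1358 Ω
Seg 3: A = π(d/2)² = π(6.1000e-04 m)² = 1.169e-06 m²
R_3 = (1.69×10^-8)(47.1)/(1.169e-06) = 0.6809 Ω
R_total = R_1 + R_2 + R_3 = 0.986 Ω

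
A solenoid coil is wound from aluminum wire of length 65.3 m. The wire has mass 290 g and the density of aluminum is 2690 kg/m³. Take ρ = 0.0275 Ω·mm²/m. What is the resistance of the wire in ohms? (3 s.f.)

1.09 Ω

ρ = 0.0275 Ω·mm²/m = 2.75×10^-8 Ω·m
A = m/(density·L) = 0.29/(2690×65.3) = 1.6509e-06 m²
R = ρL/A = (2.75×10^-8)(65.3)/(1.6509e-06) = 1.09 Ω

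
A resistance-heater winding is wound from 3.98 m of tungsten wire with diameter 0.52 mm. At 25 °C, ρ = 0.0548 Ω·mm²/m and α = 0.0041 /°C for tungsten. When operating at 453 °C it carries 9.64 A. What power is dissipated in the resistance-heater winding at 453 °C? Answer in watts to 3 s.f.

ρ = 0.0548 Ω·mm²/m = 5.48×10^-8 Ω·m
A = π(d/2)² = π(2.6000e-04 m)² = 2.124e-07 m²
R₍25₎ = ρL/A = (5.48×10^-8)(3.98)/(2.124e-07) = 1.027 Ω
R₍453₎ = R₍25₎(1 + αΔT) = 1.027 × (1 + 0.0041×428) = 2.829 Ω
P = I²R = (9.64)² × 2.829 = 263 W

263 W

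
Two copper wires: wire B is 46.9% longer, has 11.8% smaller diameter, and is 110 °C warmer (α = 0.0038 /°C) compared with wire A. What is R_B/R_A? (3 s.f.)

2.68

R ∝ ρL/d² with ρ ∝ (1+αΔT), so R_B/R_A = (1 + 46.9/100) × (1 − 11.8/100)⁻² × (1 + 0.0038×110)
= 1.469 × 1.286 × 1.418 = 2.68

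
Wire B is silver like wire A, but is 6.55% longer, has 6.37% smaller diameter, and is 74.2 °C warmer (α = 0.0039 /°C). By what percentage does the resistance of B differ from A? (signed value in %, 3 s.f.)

R ∝ ρL/d² with ρ ∝ (1+αΔT), so R_B/R_A = (1 + 6.55/100) × (1 − 6.37/100)⁻² × (1 + 0.0039×74.2)
= 1.065 × 1.141 × 1.289 = 1.567
(R_B − R_A)/R_A = 1.567 − 1 = 56.7%

56.7%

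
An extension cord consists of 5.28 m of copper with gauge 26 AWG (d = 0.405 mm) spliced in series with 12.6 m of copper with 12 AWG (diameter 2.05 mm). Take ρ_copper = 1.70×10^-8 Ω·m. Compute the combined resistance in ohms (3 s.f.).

Segment 1: A = π(0.405/2 mm)² = π(2.0250e-04 m)² = 1.288e-07 m²
R₁ = ρL/A = (1.70×10^-8)(5.28)/(1.288e-07) = 0.6968 Ω
Segment 2: A = π(2.05/2 mm)² = π(1.0250e-03 m)² = 3.301e-06 m²
R₂ = (1.70×10^-8)(12.6)/(3.301e-06) = 0.0649 Ω
R = R₁ + R₂ = 0.762 Ω

0.762 Ω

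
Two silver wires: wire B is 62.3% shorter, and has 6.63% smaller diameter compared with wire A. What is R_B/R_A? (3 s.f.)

R ∝ L/d², so R_B/R_A = (1 − 62.3/100) × (1 − 6.63/100)⁻²
= 0.377 × 1.147 = 0.432

0.432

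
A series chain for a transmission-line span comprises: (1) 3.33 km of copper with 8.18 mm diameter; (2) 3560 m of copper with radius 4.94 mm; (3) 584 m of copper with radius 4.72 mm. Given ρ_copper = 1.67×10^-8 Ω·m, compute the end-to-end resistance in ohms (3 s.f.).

Seg 1: A = π(d/2)² = π(4.0900e-03 m)² = 5.255e-05 m²
R_1 = (1.67×10^-8)(3330)/(5.255e-05) = 1.058 Ω
Seg 2: A = πr² = π(4.9400e-03 m)² = 7.667e-05 m²
R_2 = (1.67×10^-8)(3560)/(7.667e-05) = 0.7755 Ω
Seg 3: A = πr² = π(4.7200e-03 m)² = 6.999e-05 m²
R_3 = (1.67×10^-8)(584)/(6.999e-05) = 0.1393 Ω
R_total = R_1 + R_2 + R_3 = 1.97 Ω

1.97 Ω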